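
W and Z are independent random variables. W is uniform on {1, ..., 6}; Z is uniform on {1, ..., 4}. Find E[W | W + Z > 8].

Outcomes with W + Z > 8: (5,4), (6,3), (6,4), each with probability 1/24.
E[W | W + Z > 8] = (5 + 6 + 6) / 3 = 17/3.

17/3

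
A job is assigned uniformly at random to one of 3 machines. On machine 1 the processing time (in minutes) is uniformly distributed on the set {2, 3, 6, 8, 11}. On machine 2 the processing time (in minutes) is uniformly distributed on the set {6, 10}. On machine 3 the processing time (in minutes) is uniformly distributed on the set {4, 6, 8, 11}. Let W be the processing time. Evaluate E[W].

E[W | machine 1] = (2+3+6+8+11)/5 = 6.
E[W | machine 2] = (6+10)/2 = 8.
E[W | machine 3] = (4+6+8+11)/4 = 29/4.
E[W] = (1/3)·(6) + (1/3)·(8) + (1/3)·(29/4) = 85/12.

85/12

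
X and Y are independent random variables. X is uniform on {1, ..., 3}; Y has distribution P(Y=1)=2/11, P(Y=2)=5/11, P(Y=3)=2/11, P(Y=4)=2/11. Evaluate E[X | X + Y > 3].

55/24

P(X + Y > 3) = 8/11.
Summing X·P(x,y) over outcomes with X + Y > 3 gives 5/3.
E[X | X + Y > 3] = (5/3) / (8/11) = 55/24.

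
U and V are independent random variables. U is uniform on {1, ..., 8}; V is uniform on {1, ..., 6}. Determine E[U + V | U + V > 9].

P(U + V > 9) = 5/16.
Summing (U+V)·P(x,y) over outcomes with U + V > 9 gives 85/24.
E[U + V | U + V > 9] = (85/24) / (5/16) = 34/3.

34/3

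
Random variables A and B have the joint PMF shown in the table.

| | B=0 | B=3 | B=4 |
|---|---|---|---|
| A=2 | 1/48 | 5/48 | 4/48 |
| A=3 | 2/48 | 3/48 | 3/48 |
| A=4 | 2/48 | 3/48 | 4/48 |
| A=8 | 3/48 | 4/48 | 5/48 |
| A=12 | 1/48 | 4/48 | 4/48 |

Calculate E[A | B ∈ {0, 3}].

P(B ∈ {0, 3}) = 7/12.
Summing A·P(A=x,B=y) over the conditioning event gives 163/48.
E[A | B ∈ {0, 3}] = (163/48) / (7/12) = 163/28.

163/28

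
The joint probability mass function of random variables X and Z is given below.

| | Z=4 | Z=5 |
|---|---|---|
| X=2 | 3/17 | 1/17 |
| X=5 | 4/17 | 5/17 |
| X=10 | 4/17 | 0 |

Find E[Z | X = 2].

P(X = 2) = 4/17.
Σ Z·P over the event = 4·(3/17) + 5·(1/17) = 1.
E[Z | X = 2] = (1) / (4/17) = 17/4.

17/4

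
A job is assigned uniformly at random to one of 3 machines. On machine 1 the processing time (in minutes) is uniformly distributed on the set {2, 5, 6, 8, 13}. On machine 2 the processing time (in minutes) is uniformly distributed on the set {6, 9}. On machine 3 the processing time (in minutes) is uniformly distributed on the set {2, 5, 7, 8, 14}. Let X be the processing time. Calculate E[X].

E[X | machine 1] = (2+5+6+8+13)/5 = 34/5.
E[X | machine 2] = (6+9)/2 = 15/2.
E[X | machine 3] = (2+5+7+8+14)/5 = 36/5.
E[X] = (1/3)·(34/5) + (1/3)·(15/2) + (1/3)·(36/5) = 43/6.

43/6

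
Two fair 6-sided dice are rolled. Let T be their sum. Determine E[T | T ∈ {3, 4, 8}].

29/5

P(T ∈ {3, 4, 8}) = 5/18.
Σ over the event: 3·1/18 + 4·1/12 + 8·5/36 = 29/18.
E[T | T ∈ {3, 4, 8}] = (29/18) / (5/18) = 29/5.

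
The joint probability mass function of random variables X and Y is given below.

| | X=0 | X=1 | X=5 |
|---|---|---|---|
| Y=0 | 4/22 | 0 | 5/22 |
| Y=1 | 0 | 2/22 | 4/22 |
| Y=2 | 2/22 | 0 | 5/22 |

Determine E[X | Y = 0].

P(Y = 0) = 9/22.
Σ X·P over the event = 0·(4/22) + 5·(5/22) = 25/22.
E[X | Y = 0] = (25/22) / (9/22) = 25/9.

25/9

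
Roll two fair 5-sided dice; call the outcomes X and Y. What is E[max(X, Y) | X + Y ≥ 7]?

47/10

Outcomes with X + Y ≥ 7: (2,5), (3,4), (3,5), (4,3), (4,4), (4,5), (5,2), (5,3), (5,4), (5,5), each with probability 1/25.
E[max(X, Y) | X + Y ≥ 7] = (5 + 4 + 5 + 4 + 4 + 5 + 5 + 5 + 5 + 5) / 10 = 47/10.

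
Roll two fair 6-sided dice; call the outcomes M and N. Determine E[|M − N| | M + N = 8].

12/5

Outcomes with M + N = 8: (2,6), (3,5), (4,4), (5,3), (6,2), each with probability 1/36.
E[|M − N| | M + N = 8] = (4 + 2 + 0 + 2 + 4) / 5 = 12/5.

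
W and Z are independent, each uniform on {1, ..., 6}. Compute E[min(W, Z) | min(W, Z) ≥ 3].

31/8

P(min(W, Z) ≥ 3) = 4/9.
Summing min(W,Z)·P(x,y) over outcomes with min(W, Z) ≥ 3 gives 31/18.
E[min(W, Z) | min(W, Z) ≥ 3] = (31/18) / (4/9) = 31/8.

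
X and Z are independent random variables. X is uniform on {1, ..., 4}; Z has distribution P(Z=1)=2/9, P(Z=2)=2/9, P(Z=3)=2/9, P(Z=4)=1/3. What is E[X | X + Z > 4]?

P(X + Z > 4) = 2/3.
Summing X·P(x,y) over outcomes with X + Z > 4 gives 35/18.
E[X | X + Z > 4] = (35/18) / (2/3) = 35/12.

35/12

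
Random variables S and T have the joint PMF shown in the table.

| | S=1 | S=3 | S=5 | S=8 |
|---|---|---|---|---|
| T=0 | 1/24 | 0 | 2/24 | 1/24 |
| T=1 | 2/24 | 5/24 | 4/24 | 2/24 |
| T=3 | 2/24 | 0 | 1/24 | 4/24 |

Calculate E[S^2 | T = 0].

P(T = 0) = 1/6.
Summing S^2·P(S=x,T=y) over the conditioning event gives 115/24.
E[S^2 | T = 0] = (115/24) / (1/6) = 115/4.

115/4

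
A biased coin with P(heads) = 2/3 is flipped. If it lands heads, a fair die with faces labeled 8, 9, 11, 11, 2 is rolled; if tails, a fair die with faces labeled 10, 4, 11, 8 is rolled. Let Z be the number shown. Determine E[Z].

493/60

E[Z | heads] = (8+9+11+11+2)/5 = 41/5.
E[Z | tails] = (10+4+11+8)/4 = 33/4.
E[Z] = (2/3)·(41/5) + (1/3)·(33/4) = 493/60.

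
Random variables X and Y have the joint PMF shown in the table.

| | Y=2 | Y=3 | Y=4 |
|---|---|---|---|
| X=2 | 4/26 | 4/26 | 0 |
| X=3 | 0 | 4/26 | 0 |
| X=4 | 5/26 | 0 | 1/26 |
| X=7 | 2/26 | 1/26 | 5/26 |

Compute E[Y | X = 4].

7/3

P(X = 4) = 3/13.
Σ Y·P over the event = 2·(5/26) + 4·(1/26) = 7/13.
E[Y | X = 4] = (7/13) / (3/13) = 7/3.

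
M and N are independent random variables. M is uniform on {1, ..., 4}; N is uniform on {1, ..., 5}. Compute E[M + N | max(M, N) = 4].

44/7

P(max(M, N) = 4) = 7/20.
Summing (M+N)·P(x,y) over outcomes with max(M, N) = 4 gives 11/5.
E[M + N | max(M, N) = 4] = (11/5) / (7/20) = 44/7.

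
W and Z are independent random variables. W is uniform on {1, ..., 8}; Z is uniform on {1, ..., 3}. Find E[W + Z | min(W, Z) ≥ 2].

P(min(W, Z) ≥ 2) = 7/12.
Summing (W+Z)·P(x,y) over outcomes with min(W, Z) ≥ 2 gives 35/8.
E[W + Z | min(W, Z) ≥ 2] = (35/8) / (7/12) = 15/2.

15/2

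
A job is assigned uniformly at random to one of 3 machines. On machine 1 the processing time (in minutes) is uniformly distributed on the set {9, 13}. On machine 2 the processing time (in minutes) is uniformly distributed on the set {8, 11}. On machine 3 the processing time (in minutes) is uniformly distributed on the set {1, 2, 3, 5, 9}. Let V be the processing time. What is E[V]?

E[V | machine 1] = (9+13)/2 = 11.
E[V | machine 2] = (8+11)/2 = 19/2.
E[V | machine 3] = (1+2+3+5+9)/5 = 4.
E[V] = (1/3)·(11) + (1/3)·(19/2) + (1/3)·(4) = 49/6.

49/6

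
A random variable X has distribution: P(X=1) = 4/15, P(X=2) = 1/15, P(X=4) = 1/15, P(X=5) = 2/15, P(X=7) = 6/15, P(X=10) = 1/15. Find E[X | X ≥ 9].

P(X ≥ 9) = 1/15.
Σ over the event: 10·1/15 = 2/3.
E[X | X ≥ 9] = (2/3) / (1/15) = 10.

10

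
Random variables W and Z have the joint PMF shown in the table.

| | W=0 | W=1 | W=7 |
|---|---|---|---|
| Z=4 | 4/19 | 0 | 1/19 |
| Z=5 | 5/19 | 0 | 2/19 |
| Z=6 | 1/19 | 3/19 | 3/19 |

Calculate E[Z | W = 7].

P(W = 7) = 6/19.
Σ Z·P over the event = 4·(1/19) + 5·(2/19) + 6·(3/19) = 32/19.
E[Z | W = 7] = (32/19) / (6/19) = 16/3.

16/3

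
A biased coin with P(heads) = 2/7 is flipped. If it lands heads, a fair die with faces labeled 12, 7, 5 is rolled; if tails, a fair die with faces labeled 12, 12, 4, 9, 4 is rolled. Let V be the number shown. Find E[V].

E[V | heads] = (12+7+5)/3 = 8.
E[V | tails] = (12+12+4+9+4)/5 = 41/5.
E[V] = (2/7)·(8) + (5/7)·(41/5) = 57/7.

57/7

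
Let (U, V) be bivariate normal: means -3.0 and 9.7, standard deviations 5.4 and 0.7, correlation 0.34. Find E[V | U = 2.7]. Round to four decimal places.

E[V | U=x] = μ_V + ρ(σ_V/σ_U)(x − μ_U) for jointly normal variables.
E[V | U=2.7] = 9.7 + (0.34)·(0.7/5.4)·(2.7 − (-3.0)) = 9.7 + (0.044074)·(5.7) = 9.9512.

9.9512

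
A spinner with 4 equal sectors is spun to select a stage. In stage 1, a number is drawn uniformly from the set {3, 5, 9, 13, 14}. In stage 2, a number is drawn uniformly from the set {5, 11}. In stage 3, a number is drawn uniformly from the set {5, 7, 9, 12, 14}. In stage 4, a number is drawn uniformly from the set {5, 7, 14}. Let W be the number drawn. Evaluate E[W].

523/60

E[W | stage 1] = (3+5+9+13+14)/5 = 44/5.
E[W | stage 2] = (5+11)/2 = 8.
E[W | stage 3] = (5+7+9+12+14)/5 = 47/5.
E[W | stage 4] = (5+7+14)/3 = 26/3.
E[W] = (1/4)·(44/5) + (1/4)·(8) + (1/4)·(47/5) + (1/4)·(26/3) = 523/60.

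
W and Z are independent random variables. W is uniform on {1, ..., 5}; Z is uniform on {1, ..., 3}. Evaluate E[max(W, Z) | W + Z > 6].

14/3

Outcomes with W + Z > 6: (4,3), (5,2), (5,3), each with probability 1/15.
E[max(W, Z) | W + Z > 6] = (4 + 5 + 5) / 3 = 14/3.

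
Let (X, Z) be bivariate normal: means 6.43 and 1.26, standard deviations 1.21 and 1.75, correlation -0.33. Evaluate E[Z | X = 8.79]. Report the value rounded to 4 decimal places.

0.1336

The regression of Z on X has slope ρ·σ_Z/σ_X and passes through (μ_X, μ_Z).
E[Z | X=8.79] = 1.26 + (-0.33)·(1.75/1.21)·(8.79 − (6.43)) = 1.26 + (-0.47727)·(2.36) = 0.1336.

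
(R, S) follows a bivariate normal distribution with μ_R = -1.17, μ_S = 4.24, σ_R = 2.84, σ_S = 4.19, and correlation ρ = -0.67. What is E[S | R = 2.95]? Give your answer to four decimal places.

0.1674

The regression of S on R has slope ρ·σ_S/σ_R and passes through (μ_R, μ_S).
E[S | R=2.95] = 4.24 + (-0.67)·(4.19/2.84)·(2.95 − (-1.17)) = 4.24 + (-0.98849)·(4.12) = 0.1674.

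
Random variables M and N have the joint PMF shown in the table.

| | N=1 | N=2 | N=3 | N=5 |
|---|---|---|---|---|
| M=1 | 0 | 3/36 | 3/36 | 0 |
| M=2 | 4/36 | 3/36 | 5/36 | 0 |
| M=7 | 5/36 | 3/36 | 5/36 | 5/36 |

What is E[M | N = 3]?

P(N = 3) = 13/36.
Σ M·P over the event = 1·(3/36) + 2·(5/36) + 7·(5/36) = 4/3.
E[M | N = 3] = (4/3) / (13/36) = 48/13.

48/13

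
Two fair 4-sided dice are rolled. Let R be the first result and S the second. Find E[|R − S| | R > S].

Outcomes with R > S: (2,1), (3,1), (3,2), (4,1), (4,2), (4,3), each with probability 1/16.
E[|R − S| | R > S] = (1 + 2 + 1 + 3 + 2 + 1) / 6 = 5/3.

5/3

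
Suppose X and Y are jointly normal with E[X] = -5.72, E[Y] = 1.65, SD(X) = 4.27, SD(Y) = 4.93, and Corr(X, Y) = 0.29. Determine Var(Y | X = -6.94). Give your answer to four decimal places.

For a bivariate normal, Var(Y | X=x) = σ_Y²(1 − ρ²).
Var(Y | X=-6.94) = (4.93)²·(1 − (0.29)²) = 24.3049·0.9159 = 22.2609.

22.2609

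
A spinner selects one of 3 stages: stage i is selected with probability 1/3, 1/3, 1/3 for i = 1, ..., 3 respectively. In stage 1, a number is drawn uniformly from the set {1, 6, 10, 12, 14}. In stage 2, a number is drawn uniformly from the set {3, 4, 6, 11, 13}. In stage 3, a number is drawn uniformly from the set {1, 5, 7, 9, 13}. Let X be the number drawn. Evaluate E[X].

23/3

E[X | stage 1] = (1+6+10+12+14)/5 = 43/5.
E[X | stage 2] = (3+4+6+11+13)/5 = 37/5.
E[X | stage 3] = (1+5+7+9+13)/5 = 7.
E[X] = (1/3)·(43/5) + (1/3)·(37/5) + (1/3)·(7) = 23/3.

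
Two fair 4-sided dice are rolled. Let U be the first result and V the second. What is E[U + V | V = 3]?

Outcomes with V = 3: (1,3), (2,3), (3,3), (4,3), each with probability 1/16.
E[U + V | V = 3] = (4 + 5 + 6 + 7) / 4 = 11/2.

11/2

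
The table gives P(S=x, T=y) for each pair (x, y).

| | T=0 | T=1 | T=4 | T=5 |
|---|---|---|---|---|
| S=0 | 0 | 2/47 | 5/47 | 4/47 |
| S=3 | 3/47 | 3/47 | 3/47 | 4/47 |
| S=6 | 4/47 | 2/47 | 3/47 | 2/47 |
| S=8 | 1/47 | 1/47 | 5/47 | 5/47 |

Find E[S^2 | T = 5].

428/15

P(T = 5) = 15/47.
Σ S^2·P over the event = 0·(4/47) + 9·(4/47) + 36·(2/47) + 64·(5/47) = 428/47.
E[S^2 | T = 5] = (428/47) / (15/47) = 428/15.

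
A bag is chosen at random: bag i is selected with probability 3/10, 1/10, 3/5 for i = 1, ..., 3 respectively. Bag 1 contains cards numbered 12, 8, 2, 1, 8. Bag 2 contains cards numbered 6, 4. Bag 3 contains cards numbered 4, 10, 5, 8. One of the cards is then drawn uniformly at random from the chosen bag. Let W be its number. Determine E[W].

E[W | bag 1] = (12+8+2+1+8)/5 = 31/5.
E[W | bag 2] = (6+4)/2 = 5.
E[W | bag 3] = (4+10+5+8)/4 = 27/4.
E[W] = (3/10)·(31/5) + (1/10)·(5) + (3/5)·(27/4) = 641/100.

641/100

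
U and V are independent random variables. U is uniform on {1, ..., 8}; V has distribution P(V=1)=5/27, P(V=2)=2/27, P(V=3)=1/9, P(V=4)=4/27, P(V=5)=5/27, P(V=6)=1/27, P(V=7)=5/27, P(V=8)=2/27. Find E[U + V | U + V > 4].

1829/194

P(U + V > 4) = 97/108.
Summing (U+V)·P(x,y) over outcomes with U + V > 4 gives 1829/216.
E[U + V | U + V > 4] = (1829/216) / (97/108) = 1829/194.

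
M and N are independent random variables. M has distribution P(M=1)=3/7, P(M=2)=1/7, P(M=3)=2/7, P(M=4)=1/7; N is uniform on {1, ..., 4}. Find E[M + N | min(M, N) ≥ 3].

P(min(M, N) ≥ 3) = 3/14.
Summing (M+N)·P(x,y) over outcomes with min(M, N) ≥ 3 gives 41/28.
E[M + N | min(M, N) ≥ 3] = (41/28) / (3/14) = 41/6.

41/6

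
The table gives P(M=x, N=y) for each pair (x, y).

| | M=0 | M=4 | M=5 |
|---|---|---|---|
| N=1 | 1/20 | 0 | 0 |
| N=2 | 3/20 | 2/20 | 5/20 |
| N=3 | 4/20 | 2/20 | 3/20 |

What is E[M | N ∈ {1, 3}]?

P(N ∈ {1, 3}) = 1/2.
Σ M·P over the event = 0·(1/20) + 0·(4/20) + 4·(2/20) + 5·(3/20) = 23/20.
E[M | N ∈ {1, 3}] = (23/20) / (1/2) = 23/10.

23/10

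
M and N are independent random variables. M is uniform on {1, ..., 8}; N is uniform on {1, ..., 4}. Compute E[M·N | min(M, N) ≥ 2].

15

P(min(M, N) ≥ 2) = 21/32.
Summing MN·P(x,y) over outcomes with min(M, N) ≥ 2 gives 315/32.
E[M·N | min(M, N) ≥ 2] = (315/32) / (21/32) = 15.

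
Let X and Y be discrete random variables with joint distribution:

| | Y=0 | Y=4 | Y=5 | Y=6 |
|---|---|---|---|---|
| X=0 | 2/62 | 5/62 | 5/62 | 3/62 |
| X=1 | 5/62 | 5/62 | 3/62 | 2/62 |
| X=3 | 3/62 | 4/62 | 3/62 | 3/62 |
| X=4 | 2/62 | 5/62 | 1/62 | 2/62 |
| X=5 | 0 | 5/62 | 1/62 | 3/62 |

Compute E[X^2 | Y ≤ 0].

16/3

P(Y ≤ 0) = 6/31.
Σ X^2·P over the event = 0·(2/62) + 1·(5/62) + 9·(3/62) + 16·(2/62) = 32/31.
E[X^2 | Y ≤ 0] = (32/31) / (6/31) = 16/3.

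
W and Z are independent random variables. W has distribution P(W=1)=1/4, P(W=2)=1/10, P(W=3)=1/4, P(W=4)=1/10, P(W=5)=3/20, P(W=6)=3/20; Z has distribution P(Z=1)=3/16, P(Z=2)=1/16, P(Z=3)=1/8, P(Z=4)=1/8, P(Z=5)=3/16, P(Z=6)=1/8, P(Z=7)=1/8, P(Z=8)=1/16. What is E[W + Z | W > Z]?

P(W > Z) = 19/64.
Summing (W+Z)·P(x,y) over outcomes with W > Z gives 65/32.
E[W + Z | W > Z] = (65/32) / (19/64) = 130/19.

130/19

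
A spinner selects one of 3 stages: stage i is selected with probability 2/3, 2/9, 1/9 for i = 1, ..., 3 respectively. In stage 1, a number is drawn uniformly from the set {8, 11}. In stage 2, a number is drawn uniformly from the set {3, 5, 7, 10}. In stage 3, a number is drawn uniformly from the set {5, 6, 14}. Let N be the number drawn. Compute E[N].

E[N | stage 1] = (8+11)/2 = 19/2.
E[N | stage 2] = (3+5+7+10)/4 = 25/4.
E[N | stage 3] = (5+6+14)/3 = 25/3.
By the law of total expectation,
E[N] = (2/3)·(19/2) + (2/9)·(25/4) + (1/9)·(25/3) = 467/54.

467/54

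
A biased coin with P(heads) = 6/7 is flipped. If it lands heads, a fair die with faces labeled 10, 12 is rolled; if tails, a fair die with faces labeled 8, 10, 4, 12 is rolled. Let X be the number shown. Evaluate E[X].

E[X | heads] = (10+12)/2 = 11.
E[X | tails] = (8+10+4+12)/4 = 17/2.
E[X] = (6/7)·(11) + (1/7)·(17/2) = 149/14.

149/14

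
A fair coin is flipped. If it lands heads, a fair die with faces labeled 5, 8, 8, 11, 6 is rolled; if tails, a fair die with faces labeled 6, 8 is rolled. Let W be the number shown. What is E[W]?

E[W | heads] = (5+8+8+11+6)/5 = 38/5.
E[W | tails] = (6+8)/2 = 7.
By the law of total expectation,
E[W] = (1/2)·(38/5) + (1/2)·(7) = 73/10.

73/10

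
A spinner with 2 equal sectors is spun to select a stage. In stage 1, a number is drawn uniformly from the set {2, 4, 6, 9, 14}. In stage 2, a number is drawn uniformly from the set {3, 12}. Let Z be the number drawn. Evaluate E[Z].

29/4

E[Z | stage 1] = (2+4+6+9+14)/5 = 7.
E[Z | stage 2] = (3+12)/2 = 15/2.
E[Z] = (1/2)·(7) + (1/2)·(15/2) = 29/4.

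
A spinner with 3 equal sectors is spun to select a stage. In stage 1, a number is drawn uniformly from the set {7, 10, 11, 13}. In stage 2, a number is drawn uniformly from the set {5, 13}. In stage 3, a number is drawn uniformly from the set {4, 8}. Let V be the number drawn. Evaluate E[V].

101/12

E[V | stage 1] = (7+10+11+13)/4 = 41/4.
E[V | stage 2] = (5+13)/2 = 9.
E[V | stage 3] = (4+8)/2 = 6.
By the law of total expectation,
E[V] = (1/3)·(41/4) + (1/3)·(9) + (1/3)·(6) = 101/12.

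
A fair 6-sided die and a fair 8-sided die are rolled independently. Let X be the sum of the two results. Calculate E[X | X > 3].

376/45

P(X > 3) = 15/16.
E[X | X > 3] = (47/6) / (15/16) = 376/45.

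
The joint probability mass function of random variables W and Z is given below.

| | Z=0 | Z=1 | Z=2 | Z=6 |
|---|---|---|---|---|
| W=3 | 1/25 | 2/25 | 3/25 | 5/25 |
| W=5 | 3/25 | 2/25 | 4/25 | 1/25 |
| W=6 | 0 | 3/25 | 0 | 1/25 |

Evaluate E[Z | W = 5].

P(W = 5) = 2/5.
Σ Z·P over the event = 0·(3/25) + 1·(2/25) + 2·(4/25) + 6·(1/25) = 16/25.
E[Z | W = 5] = (16/25) / (2/5) = 8/5.

8/5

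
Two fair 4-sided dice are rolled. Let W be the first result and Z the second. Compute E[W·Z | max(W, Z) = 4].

64/7

Outcomes with max(W, Z) = 4: (1,4), (2,4), (3,4), (4,1), (4,2), (4,3), (4,4), each with probability 1/16.
E[W·Z | max(W, Z) = 4] = (4 + 8 + 12 + 4 + 8 + 12 + 16) / 7 = 64/7.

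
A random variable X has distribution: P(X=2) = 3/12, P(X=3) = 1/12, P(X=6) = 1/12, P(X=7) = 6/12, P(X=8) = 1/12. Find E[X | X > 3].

7

P(X > 3) = 2/3.
Σ over the event: 6·1/12 + 7·1/2 + 8·1/12 = 14/3.
E[X | X > 3] = (14/3) / (2/3) = 7.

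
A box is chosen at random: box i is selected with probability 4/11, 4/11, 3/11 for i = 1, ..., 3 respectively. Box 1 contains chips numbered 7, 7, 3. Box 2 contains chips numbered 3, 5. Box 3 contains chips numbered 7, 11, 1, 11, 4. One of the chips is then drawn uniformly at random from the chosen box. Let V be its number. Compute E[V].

886/165

E[V | box 1] = (7+7+3)/3 = 17/3.
E[V | box 2] = (3+5)/2 = 4.
E[V | box 3] = (7+11+1+11+4)/5 = 34/5.
E[V] = (4/11)·(17/3) + (4/11)·(4) + (3/11)·(34/5) = 886/165.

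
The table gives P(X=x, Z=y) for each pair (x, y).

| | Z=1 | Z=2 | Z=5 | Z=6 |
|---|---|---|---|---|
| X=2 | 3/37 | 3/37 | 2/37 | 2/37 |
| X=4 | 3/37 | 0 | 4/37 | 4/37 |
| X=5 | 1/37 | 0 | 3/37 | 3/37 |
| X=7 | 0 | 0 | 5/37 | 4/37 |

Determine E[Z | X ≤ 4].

P(X ≤ 4) = 21/37.
Summing Z·P(X=x,Z=y) over the conditioning event gives 78/37.
E[Z | X ≤ 4] = (78/37) / (21/37) = 26/7.

26/7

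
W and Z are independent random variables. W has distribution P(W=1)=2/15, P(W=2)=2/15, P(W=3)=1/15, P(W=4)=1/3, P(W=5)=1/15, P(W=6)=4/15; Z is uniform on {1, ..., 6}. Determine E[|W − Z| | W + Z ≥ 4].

P(W + Z ≥ 4) = 14/15.
Summing |W−Z|·P(x,y) over outcomes with W + Z ≥ 4 gives 173/90.
E[|W − Z| | W + Z ≥ 4] = (173/90) / (14/15) = 173/84.

173/84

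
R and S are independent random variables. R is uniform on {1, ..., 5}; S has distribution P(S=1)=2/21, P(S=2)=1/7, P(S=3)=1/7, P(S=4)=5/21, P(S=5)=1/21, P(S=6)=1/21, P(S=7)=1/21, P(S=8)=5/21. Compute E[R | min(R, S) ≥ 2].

7/2

P(min(R, S) ≥ 2) = 76/105.
Summing R·P(x,y) over outcomes with min(R, S) ≥ 2 gives 38/15.
E[R | min(R, S) ≥ 2] = (38/15) / (76/105) = 7/2.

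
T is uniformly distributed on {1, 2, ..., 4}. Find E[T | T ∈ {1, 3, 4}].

8/3

P(T ∈ {1, 3, 4}) = 3/4.
Σ over the event: 1·1/4 + 3·1/4 + 4·1/4 = 2.
E[T | T ∈ {1, 3, 4}] = (2) / (3/4) = 8/3.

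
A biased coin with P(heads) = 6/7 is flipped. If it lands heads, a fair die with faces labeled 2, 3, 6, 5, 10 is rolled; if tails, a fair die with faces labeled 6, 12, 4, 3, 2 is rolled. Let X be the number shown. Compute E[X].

E[X | heads] = (2+3+6+5+10)/5 = 26/5.
E[X | tails] = (6+12+4+3+2)/5 = 27/5.
By the law of total expectation,
E[X] = (6/7)·(26/5) + (1/7)·(27/5) = 183/35.

183/35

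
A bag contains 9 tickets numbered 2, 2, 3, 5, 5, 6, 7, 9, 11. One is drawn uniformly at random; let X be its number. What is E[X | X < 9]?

P(X < 9) = 7/9.
Σ over the event: 2·2/9 + 3·1/9 + 5·2/9 + 6·1/9 + 7·1/9 = 10/3.
E[X | X < 9] = (10/3) / (7/9) = 30/7.

30/7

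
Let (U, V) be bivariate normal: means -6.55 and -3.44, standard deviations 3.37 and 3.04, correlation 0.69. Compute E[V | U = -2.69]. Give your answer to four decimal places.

-1.0374

For a bivariate normal, E[V | U=x] = μ_V + ρ·(σ_V/σ_U)·(x − μ_U).
E[V | U=-2.69] = -3.44 + (0.69)·(3.04/3.37)·(-2.69 − (-6.55)) = -3.44 + (0.62243)·(3.86) = -1.0374.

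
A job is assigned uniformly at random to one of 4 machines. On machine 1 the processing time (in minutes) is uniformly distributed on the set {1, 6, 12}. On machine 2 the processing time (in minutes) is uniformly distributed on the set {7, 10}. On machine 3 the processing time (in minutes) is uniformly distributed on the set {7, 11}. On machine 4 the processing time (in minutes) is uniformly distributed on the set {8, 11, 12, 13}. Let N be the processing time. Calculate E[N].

209/24

E[N | machine 1] = (1+6+12)/3 = 19/3.
E[N | machine 2] = (7+10)/2 = 17/2.
E[N | machine 3] = (7+11)/2 = 9.
E[N | machine 4] = (8+11+12+13)/4 = 11.
E[N] = (1/4)·(19/3) + (1/4)·(17/2) + (1/4)·(9) + (1/4)·(11) = 209/24.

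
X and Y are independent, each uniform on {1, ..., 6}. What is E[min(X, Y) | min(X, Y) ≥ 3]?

31/8

P(min(X, Y) ≥ 3) = 4/9.
Summing min(X,Y)·P(x,y) over outcomes with min(X, Y) ≥ 3 gives 31/18.
E[min(X, Y) | min(X, Y) ≥ 3] = (31/18) / (4/9) = 31/8.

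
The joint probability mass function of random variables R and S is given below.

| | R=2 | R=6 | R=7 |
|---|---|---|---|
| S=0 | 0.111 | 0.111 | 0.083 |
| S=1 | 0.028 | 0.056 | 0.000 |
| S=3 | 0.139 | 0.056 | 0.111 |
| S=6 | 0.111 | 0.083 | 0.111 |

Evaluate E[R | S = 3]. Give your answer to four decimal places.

P(S = 3) = 0.306.
Σ R·P over the event = 2·(0.139) + 6·(0.056) + 7·(0.111) = 1.391.
E[R | S = 3] = (1.391) / (0.306) = 4.5458.

4.5458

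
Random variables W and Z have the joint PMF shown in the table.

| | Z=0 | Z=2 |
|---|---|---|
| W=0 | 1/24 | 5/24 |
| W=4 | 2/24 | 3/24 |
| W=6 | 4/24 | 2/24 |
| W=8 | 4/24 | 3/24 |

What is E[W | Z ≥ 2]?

P(Z ≥ 2) = 13/24.
Σ W·P over the event = 0·(5/24) + 4·(3/24) + 6·(2/24) + 8·(3/24) = 2.
E[W | Z ≥ 2] = (2) / (13/24) = 48/13.

48/13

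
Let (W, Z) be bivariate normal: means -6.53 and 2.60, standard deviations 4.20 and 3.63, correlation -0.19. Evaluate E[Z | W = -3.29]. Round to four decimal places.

E[Z | W=x] = μ_Z + ρ(σ_Z/σ_W)(x − μ_W) for jointly normal variables.
E[Z | W=-3.29] = 2.60 + (-0.19)·(3.63/4.20)·(-3.29 − (-6.53)) = 2.60 + (-0.164214)·(3.24) = 2.0679.

2.0679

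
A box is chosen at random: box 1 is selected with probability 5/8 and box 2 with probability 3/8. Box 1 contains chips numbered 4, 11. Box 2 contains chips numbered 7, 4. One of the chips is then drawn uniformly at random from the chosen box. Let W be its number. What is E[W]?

27/4

E[W | box 1] = (4+11)/2 = 15/2.
E[W | box 2] = (7+4)/2 = 11/2.
By the law of total expectation,
E[W] = (5/8)·(15/2) + (3/8)·(11/2) = 27/4.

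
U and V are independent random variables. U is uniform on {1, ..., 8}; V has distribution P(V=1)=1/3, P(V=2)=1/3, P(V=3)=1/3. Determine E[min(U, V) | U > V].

P(U > V) = 3/4.
Summing min(U,V)·P(x,y) over outcomes with U > V gives 17/12.
E[min(U, V) | U > V] = (17/12) / (3/4) = 17/9.

17/9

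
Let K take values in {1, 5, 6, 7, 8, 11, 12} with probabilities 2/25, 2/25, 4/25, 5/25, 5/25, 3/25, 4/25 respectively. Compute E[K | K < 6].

P(K < 6) = 4/25.
Σ over the event: 1·2/25 + 5·2/25 = 12/25.
E[K | K < 6] = (12/25) / (4/25) = 3.

3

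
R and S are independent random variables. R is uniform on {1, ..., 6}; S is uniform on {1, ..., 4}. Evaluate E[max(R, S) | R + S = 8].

Outcomes with R + S = 8: (4,4), (5,3), (6,2), each with probability 1/24.
E[max(R, S) | R + S = 8] = (4 + 5 + 6) / 3 = 5.

5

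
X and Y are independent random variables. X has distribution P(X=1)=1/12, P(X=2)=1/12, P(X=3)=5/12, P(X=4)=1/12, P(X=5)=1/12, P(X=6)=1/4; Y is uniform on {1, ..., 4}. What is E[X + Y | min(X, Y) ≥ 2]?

7

P(min(X, Y) ≥ 2) = 11/16.
Summing (X+Y)·P(x,y) over outcomes with min(X, Y) ≥ 2 gives 77/16.
E[X + Y | min(X, Y) ≥ 2] = (77/16) / (11/16) = 7.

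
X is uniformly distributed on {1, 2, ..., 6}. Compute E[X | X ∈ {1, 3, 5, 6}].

P(X ∈ {1, 3, 5, 6}) = 2/3.
Σ over the event: 1·1/6 + 3·1/6 + 5·1/6 + 6·1/6 = 5/2.
E[X | X ∈ {1, 3, 5, 6}] = (5/2) / (2/3) = 15/4.

15/4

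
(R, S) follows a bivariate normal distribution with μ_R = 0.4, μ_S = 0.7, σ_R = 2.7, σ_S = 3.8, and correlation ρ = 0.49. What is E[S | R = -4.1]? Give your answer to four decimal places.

-2.4033

For a bivariate normal, E[S | R=x] = μ_S + ρ·(σ_S/σ_R)·(x − μ_R).
E[S | R=-4.1] = 0.7 + (0.49)·(3.8/2.7)·(-4.1 − (0.4)) = 0.7 + (0.68963)·(-4.5) = -2.4033.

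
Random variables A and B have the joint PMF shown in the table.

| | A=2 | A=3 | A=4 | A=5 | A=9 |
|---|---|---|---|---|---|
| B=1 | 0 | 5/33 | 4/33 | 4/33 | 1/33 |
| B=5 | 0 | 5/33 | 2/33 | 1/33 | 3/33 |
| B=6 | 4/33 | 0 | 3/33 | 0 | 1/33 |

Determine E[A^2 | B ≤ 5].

P(B ≤ 5) = 25/33.
Σ A^2·P over the event = 9·(5/33) + 9·(5/33) + 16·(4/33) + 16·(2/33) + 25·(4/33) + 25·(1/33) + 81·(1/33) + 81·(3/33) = 635/33.
E[A^2 | B ≤ 5] = (635/33) / (25/33) = 127/5.

127/5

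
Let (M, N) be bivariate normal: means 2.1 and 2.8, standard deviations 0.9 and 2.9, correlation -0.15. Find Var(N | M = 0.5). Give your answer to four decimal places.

For a bivariate normal, Var(N | M=x) = σ_N²(1 − ρ²).
Var(N | M=0.5) = (2.9)²·(1 − (-0.15)²) = 8.41·0.9775 = 8.2208.

8.2208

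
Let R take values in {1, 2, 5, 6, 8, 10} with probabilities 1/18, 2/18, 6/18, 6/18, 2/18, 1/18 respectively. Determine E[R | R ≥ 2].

P(R ≥ 2) = 17/18.
Σ over the event: 2·1/9 + 5·1/3 + 6·1/3 + 8·1/9 + 10·1/18 = 16/3.
E[R | R ≥ 2] = (16/3) / (17/18) = 96/17.

96/17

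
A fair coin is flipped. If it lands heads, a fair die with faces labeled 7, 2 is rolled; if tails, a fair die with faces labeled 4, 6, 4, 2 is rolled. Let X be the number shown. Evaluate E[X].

E[X | heads] = (7+2)/2 = 9/2.
E[X | tails] = (4+6+4+2)/4 = 4.
E[X] = (1/2)·(9/2) + (1/2)·(4) = 17/4.

17/4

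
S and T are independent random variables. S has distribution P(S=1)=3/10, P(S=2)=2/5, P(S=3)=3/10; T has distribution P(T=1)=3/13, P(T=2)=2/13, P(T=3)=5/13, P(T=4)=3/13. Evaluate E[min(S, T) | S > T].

P(S > T) = 27/130.
Summing min(S,T)·P(x,y) over outcomes with S > T gives 33/130.
E[min(S, T) | S > T] = (33/130) / (27/130) = 11/9.

11/9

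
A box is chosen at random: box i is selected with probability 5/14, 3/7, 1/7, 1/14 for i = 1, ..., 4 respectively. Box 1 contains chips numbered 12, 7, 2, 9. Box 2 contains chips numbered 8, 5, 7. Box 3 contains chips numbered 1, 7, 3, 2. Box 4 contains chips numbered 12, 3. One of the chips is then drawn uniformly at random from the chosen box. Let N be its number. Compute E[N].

183/28

E[N | box 1] = (12+7+2+9)/4 = 15/2.
E[N | box 2] = (8+5+7)/3 = 20/3.
E[N | box 3] = (1+7+3+2)/4 = 13/4.
E[N | box 4] = (12+3)/2 = 15/2.
E[N] = (5/14)·(15/2) + (3/7)·(20/3) + (1/7)·(13/4) + (1/14)·(15/2) = 183/28.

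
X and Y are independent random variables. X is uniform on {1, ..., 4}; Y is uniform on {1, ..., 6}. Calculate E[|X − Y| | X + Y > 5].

15/7

P(X + Y > 5) = 7/12.
Summing |X−Y|·P(x,y) over outcomes with X + Y > 5 gives 5/4.
E[|X − Y| | X + Y > 5] = (5/4) / (7/12) = 15/7.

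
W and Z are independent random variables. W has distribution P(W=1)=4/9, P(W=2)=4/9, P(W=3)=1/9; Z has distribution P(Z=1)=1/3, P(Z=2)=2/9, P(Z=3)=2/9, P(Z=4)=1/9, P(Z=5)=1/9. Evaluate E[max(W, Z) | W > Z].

39/17

P(W > Z) = 17/81.
Summing max(W,Z)·P(x,y) over outcomes with W > Z gives 13/27.
E[max(W, Z) | W > Z] = (13/27) / (17/81) = 39/17.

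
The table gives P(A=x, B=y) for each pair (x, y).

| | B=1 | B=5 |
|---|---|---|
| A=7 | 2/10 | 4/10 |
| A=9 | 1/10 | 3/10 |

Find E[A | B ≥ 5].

P(B ≥ 5) = 7/10.
Σ A·P over the event = 7·(4/10) + 9·(3/10) = 11/2.
E[A | B ≥ 5] = (11/2) / (7/10) = 55/7.

55/7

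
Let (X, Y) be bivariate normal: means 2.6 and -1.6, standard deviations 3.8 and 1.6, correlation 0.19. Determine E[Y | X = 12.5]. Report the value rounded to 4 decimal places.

-0.8080

E[Y | X=x] = μ_Y + ρ(σ_Y/σ_X)(x − μ_X) for jointly normal variables.
E[Y | X=12.5] = -1.6 + (0.19)·(1.6/3.8)·(12.5 − (2.6)) = -1.6 + (0.08)·(9.9) = -0.8080.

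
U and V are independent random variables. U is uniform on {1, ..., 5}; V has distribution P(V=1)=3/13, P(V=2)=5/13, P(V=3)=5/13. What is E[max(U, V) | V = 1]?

P(V = 1) = 3/13.
Summing max(U,V)·P(x,y) over outcomes with V = 1 gives 9/13.
E[max(U, V) | V = 1] = (9/13) / (3/13) = 3.

3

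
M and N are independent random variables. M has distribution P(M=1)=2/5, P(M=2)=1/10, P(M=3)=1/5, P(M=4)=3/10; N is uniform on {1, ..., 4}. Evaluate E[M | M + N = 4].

12/7

P(M + N = 4) = 7/40.
Summing M·P(x,y) over outcomes with M + N = 4 gives 3/10.
E[M | M + N = 4] = (3/10) / (7/40) = 12/7.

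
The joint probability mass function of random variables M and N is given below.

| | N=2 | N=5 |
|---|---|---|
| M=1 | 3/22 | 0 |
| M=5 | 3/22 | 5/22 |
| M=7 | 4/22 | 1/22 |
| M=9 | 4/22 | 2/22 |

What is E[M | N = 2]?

P(N = 2) = 7/11.
Σ M·P over the event = 1·(3/22) + 5·(3/22) + 7·(4/22) + 9·(4/22) = 41/11.
E[M | N = 2] = (41/11) / (7/11) = 41/7.

41/7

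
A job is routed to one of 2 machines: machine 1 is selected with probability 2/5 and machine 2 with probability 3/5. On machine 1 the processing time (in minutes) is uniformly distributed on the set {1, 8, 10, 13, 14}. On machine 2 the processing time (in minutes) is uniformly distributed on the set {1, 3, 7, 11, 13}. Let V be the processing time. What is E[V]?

197/25

E[V | machine 1] = (1+8+10+13+14)/5 = 46/5.
E[V | machine 2] = (1+3+7+11+13)/5 = 7.
By the law of total expectation,
E[V] = (2/5)·(46/5) + (3/5)·(7) = 197/25.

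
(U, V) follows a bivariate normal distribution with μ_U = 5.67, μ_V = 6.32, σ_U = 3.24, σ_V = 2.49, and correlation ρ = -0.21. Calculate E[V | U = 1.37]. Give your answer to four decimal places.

The regression of V on U has slope ρ·σ_V/σ_U and passes through (μ_U, μ_V).
E[V | U=1.37] = 6.32 + (-0.21)·(2.49/3.24)·(1.37 − (5.67)) = 6.32 + (-0.16139)·(-4.3) = 7.0140.

7.0140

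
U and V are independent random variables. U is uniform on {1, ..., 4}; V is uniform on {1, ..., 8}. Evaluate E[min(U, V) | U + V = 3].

Outcomes with U + V = 3: (1,2), (2,1), each with probability 1/32.
E[min(U, V) | U + V = 3] = (1 + 1) / 2 = 1.

1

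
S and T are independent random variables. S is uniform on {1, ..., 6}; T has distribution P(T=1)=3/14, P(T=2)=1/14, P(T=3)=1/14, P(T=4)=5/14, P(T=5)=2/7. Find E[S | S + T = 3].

7/4

P(S + T = 3) = 1/21.
Summing S·P(x,y) over outcomes with S + T = 3 gives 1/12.
E[S | S + T = 3] = (1/12) / (1/21) = 7/4.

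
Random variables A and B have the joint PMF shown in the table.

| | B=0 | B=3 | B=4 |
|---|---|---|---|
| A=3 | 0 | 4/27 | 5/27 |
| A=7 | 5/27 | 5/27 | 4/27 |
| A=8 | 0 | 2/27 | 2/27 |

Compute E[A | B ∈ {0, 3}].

P(B ∈ {0, 3}) = 16/27.
Summing A·P(A=x,B=y) over the conditioning event gives 98/27.
E[A | B ∈ {0, 3}] = (98/27) / (16/27) = 49/8.

49/8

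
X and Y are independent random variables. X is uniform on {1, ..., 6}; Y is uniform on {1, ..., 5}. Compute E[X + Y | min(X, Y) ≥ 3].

17/2

P(min(X, Y) ≥ 3) = 2/5.
Summing (X+Y)·P(x,y) over outcomes with min(X, Y) ≥ 3 gives 17/5.
E[X + Y | min(X, Y) ≥ 3] = (17/5) / (2/5) = 17/2.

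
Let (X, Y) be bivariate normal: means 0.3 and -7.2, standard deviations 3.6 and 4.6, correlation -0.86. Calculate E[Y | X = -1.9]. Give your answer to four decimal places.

The regression of Y on X has slope ρ·σ_Y/σ_X and passes through (μ_X, μ_Y).
E[Y | X=-1.9] = -7.2 + (-0.86)·(4.6/3.6)·(-1.9 − (0.3)) = -7.2 + (-1.0989)·(-2.2) = -4.7824.

-4.7824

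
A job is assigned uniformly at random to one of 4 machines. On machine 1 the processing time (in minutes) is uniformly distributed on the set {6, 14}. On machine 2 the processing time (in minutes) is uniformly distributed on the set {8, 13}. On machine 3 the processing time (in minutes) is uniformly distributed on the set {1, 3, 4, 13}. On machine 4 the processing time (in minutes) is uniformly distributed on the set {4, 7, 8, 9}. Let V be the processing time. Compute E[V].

E[V | machine 1] = (6+14)/2 = 10.
E[V | machine 2] = (8+13)/2 = 21/2.
E[V | machine 3] = (1+3+4+13)/4 = 21/4.
E[V | machine 4] = (4+7+8+9)/4 = 7.
E[V] = (1/4)·(10) + (1/4)·(21/2) + (1/4)·(21/4) + (1/4)·(7) = 131/16.

131/16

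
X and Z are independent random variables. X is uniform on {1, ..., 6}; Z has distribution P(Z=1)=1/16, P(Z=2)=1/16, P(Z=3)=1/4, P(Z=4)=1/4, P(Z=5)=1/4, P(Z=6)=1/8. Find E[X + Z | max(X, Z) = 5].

241/30

P(max(X, Z) = 5) = 5/16.
Summing (X+Z)·P(x,y) over outcomes with max(X, Z) = 5 gives 241/96.
E[X + Z | max(X, Z) = 5] = (241/96) / (5/16) = 241/30.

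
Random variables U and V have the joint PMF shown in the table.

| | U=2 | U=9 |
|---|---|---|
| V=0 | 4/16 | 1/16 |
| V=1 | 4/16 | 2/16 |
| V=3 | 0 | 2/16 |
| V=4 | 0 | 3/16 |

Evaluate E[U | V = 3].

9

P(V = 3) = 1/8.
Summing U·P(U=x,V=y) over the conditioning event gives 9/8.
E[U | V = 3] = (9/8) / (1/8) = 9.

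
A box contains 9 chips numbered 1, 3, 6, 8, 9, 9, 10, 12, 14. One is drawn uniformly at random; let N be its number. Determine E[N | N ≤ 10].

46/7

P(N ≤ 10) = 7/9.
Σ over the event: 1·1/9 + 3·1/9 + 6·1/9 + 8·1/9 + 9·2/9 + 10·1/9 = 46/9.
E[N | N ≤ 10] = (46/9) / (7/9) = 46/7.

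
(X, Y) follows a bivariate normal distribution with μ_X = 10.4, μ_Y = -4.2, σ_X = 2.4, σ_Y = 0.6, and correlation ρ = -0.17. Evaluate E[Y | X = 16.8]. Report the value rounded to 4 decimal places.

E[Y | X=x] = μ_Y + ρ(σ_Y/σ_X)(x − μ_X) for jointly normal variables.
E[Y | X=16.8] = -4.2 + (-0.17)·(0.6/2.4)·(16.8 − (10.4)) = -4.2 + (-0.0425)·(6.4) = -4.4720.

-4.4720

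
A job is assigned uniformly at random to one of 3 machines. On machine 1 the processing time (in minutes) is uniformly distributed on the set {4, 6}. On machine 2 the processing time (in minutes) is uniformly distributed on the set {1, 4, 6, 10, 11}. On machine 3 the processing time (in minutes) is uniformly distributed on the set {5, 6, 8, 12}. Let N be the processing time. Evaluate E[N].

E[N | machine 1] = (4+6)/2 = 5.
E[N | machine 2] = (1+4+6+10+11)/5 = 32/5.
E[N | machine 3] = (5+6+8+12)/4 = 31/4.
E[N] = (1/3)·(5) + (1/3)·(32/5) + (1/3)·(31/4) = 383/60.

383/60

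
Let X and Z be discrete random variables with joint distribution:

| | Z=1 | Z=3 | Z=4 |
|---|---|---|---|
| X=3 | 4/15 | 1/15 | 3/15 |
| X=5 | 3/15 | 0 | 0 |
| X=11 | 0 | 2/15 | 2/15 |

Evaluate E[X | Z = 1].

P(Z = 1) = 7/15.
Σ X·P over the event = 3·(4/15) + 5·(3/15) = 9/5.
E[X | Z = 1] = (9/5) / (7/15) = 27/7.

27/7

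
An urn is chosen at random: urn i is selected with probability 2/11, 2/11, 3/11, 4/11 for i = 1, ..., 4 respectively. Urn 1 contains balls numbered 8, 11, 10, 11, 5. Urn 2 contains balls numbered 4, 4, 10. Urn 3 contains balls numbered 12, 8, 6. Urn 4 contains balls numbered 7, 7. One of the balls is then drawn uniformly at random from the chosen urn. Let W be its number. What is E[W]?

84/11

E[W | urn 1] = (8+11+10+11+5)/5 = 9.
E[W | urn 2] = (4+4+10)/3 = 6.
E[W | urn 3] = (12+8+6)/3 = 26/3.
E[W | urn 4] = (7+7)/2 = 7.
By the law of total expectation,
E[W] = (2/11)·(9) + (2/11)·(6) + (3/11)·(26/3) + (4/11)·(7) = 84/11.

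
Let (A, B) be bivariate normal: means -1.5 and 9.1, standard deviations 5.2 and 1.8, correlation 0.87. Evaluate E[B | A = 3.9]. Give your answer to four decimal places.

10.7262

For a bivariate normal, E[B | A=x] = μ_B + ρ·(σ_B/σ_A)·(x − μ_A).
E[B | A=3.9] = 9.1 + (0.87)·(1.8/5.2)·(3.9 − (-1.5)) = 9.1 + (0.30115)·(5.4) = 10.7262.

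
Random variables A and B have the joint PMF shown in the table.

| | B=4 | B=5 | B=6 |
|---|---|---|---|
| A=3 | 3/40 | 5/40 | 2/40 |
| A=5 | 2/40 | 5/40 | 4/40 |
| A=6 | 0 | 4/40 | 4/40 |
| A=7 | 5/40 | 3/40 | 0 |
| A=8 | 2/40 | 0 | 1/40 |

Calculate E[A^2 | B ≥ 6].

P(B ≥ 6) = 11/40.
Σ A^2·P over the event = 9·(2/40) + 25·(4/40) + 36·(4/40) + 64·(1/40) = 163/20.
E[A^2 | B ≥ 6] = (163/20) / (11/40) = 326/11.

326/11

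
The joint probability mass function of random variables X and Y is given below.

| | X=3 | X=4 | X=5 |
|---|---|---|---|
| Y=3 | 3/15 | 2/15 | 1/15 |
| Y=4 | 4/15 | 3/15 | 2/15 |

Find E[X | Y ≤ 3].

P(Y ≤ 3) = 2/5.
Σ X·P over the event = 3·(3/15) + 4·(2/15) + 5·(1/15) = 22/15.
E[X | Y ≤ 3] = (22/15) / (2/5) = 11/3.

11/3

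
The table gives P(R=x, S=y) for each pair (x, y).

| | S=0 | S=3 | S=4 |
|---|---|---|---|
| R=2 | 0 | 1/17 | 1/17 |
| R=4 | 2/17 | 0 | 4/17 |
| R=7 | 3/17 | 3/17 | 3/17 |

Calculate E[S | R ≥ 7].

P(R ≥ 7) = 9/17.
Summing S·P(R=x,S=y) over the conditioning event gives 21/17.
E[S | R ≥ 7] = (21/17) / (9/17) = 7/3.

7/3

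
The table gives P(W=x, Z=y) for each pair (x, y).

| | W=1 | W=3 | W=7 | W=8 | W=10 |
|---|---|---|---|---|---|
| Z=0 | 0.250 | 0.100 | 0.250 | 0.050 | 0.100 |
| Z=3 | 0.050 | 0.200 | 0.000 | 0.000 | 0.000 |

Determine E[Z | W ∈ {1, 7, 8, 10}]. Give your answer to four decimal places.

P(W ∈ {1, 7, 8, 10}) = 0.700.
Σ Z·P over the event = 0·(0.250) + 3·(0.050) + 0·(0.250) + 0·(0.050) + 0·(0.100) = 0.150.
E[Z | W ∈ {1, 7, 8, 10}] = (0.150) / (0.700) = 0.2143.

0.2143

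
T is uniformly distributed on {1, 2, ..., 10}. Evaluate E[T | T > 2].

Given T > 2, T is equally likely to be any of {3, 4, 5, 6, 7, 8, 9, 10}.
E[T | T > 2] = (3 + 4 + 5 + 6 + 7 + 8 + 9 + 10) / 8 = 13/2.

13/2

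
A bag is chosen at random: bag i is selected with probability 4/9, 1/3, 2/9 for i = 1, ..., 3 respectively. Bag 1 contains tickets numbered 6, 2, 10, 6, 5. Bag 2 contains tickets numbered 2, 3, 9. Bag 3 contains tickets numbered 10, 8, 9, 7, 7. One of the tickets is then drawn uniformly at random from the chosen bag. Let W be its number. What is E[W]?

E[W | bag 1] = (6+2+10+6+5)/5 = 29/5.
E[W | bag 2] = (2+3+9)/3 = 14/3.
E[W | bag 3] = (10+8+9+7+7)/5 = 41/5.
E[W] = (4/9)·(29/5) + (1/3)·(14/3) + (2/9)·(41/5) = 268/45.

268/45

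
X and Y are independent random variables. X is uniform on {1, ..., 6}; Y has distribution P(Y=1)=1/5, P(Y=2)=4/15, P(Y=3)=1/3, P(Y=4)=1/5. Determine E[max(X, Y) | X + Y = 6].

P(X + Y = 6) = 1/6.
Summing max(X,Y)·P(x,y) over outcomes with X + Y = 6 gives 29/45.
E[max(X, Y) | X + Y = 6] = (29/45) / (1/6) = 58/15.

58/15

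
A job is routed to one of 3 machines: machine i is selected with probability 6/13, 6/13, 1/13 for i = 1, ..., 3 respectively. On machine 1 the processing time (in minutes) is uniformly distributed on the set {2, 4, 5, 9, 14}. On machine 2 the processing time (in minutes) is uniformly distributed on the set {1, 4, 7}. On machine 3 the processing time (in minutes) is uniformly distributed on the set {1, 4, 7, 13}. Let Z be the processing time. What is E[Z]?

1421/260

E[Z | machine 1] = (2+4+5+9+14)/5 = 34/5.
E[Z | machine 2] = (1+4+7)/3 = 4.
E[Z | machine 3] = (1+4+7+13)/4 = 25/4.
E[Z] = (6/13)·(34/5) + (6/13)·(4) + (1/13)·(25/4) = 1421/260.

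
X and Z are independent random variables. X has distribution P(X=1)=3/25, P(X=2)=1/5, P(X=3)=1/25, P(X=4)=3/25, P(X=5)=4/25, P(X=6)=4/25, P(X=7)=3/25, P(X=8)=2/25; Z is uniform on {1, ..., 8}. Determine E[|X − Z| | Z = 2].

P(Z = 2) = 1/8.
Summing |X−Z|·P(x,y) over outcomes with Z = 2 gives 13/40.
E[|X − Z| | Z = 2] = (13/40) / (1/8) = 13/5.

13/5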